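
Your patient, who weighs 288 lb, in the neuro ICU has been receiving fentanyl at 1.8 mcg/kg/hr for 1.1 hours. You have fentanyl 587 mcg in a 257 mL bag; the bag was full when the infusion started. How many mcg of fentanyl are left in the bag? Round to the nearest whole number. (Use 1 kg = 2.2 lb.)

Weight = 288 lb ÷ 2.2 lb/kg = 130.9091 kg
Dose = 1.8 mcg/kg/hr × 130.9091 kg = 235.6364 mcg/hr
Concentration = 587 mcg ÷ 257 mL = 2.284047 mcg/mL
Rate = 235.6364 mcg/hr ÷ 2.284047 mcg/mL = 103.1662 mL/hr
Volume infused = 103.1662 mL/hr × 1.1 hr = 113.4828 mL
Volume remaining = 257 − 113.4828 = 143.5172 mL
Drug remaining = 143.5172 mL × 2.284047 mcg/mL = 327.8 mcg

328 mcg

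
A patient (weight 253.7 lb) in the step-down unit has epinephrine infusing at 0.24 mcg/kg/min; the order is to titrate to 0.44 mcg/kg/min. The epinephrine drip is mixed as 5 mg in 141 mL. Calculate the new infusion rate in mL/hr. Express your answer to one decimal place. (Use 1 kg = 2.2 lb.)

Weight = 253.7 lb ÷ 2.2 lb/kg = 115.3182 kg
Dose = 0.44 mcg/kg/min × 115.3182 kg = 50.74 mcg/min
50.74 mcg/min × 60 min/hr = 3044.4 mcg/hr
Concentration = 5 mg ÷ 141 mL = 0.03546099 mg/mL = 35.46099 mcg/mL
Rate = 3044.4 mcg/hr ÷ 35.46099 mcg/mL = 85.85208 mL/hr

85.9 mL/hr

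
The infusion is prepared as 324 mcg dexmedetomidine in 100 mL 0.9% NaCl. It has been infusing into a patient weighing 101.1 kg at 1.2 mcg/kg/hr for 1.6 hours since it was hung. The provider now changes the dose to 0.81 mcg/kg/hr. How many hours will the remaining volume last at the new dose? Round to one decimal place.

Initial rate:
Dose = 1.2 mcg/kg/hr × 101.1 kg = 121.32 mcg/hr
Concentration = 324 mcg ÷ 100 mL = 3.24 mcg/mL
Rate = 121.32 mcg/hr ÷ 3.24 mcg/mL = 37.44444 mL/hr
Volume infused so far = 37.44444 mL/hr × 1.6 hr = 59.91111 mL
Volume remaining = 100 − 59.91111 = 40.08889 mL
New rate:
Dose = 0.81 mcg/kg/hr × 101.1 kg = 81.891 mcg/hr
Rate = 81.891 mcg/hr ÷ 3.24 mcg/mL = 25.275 mL/hr
Time remaining = 40.08889 mL ÷ 25.275 mL/hr = 1.586108 hr

1.6 hours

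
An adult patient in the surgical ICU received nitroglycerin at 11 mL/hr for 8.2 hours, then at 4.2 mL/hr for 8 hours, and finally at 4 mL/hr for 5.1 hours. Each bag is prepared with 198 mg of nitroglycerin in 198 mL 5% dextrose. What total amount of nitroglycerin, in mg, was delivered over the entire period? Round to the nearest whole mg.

Concentration = 198 mg ÷ 198 mL = 1 mg/mL
Stage 1: 11 mL/hr × 8.2 hr = 90.2 mL → 90.2 mL × 1 mg/mL = 90.2 mg
Stage 2: 4.2 mL/hr × 8 hr = 33.6 mL → 33.6 mL × 1 mg/mL = 33.6 mg
Stage 3: 4 mL/hr × 5.1 hr = 20.4 mL → 20.4 mL × 1 mg/mL = 20.4 mg
Total = 90.2 + 33.6 + 20.4 = 144.2 mg

144 mg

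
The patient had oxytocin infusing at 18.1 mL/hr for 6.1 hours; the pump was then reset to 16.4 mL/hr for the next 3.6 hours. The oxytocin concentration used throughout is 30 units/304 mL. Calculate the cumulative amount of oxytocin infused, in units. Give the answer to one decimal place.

Concentration = 30 units ÷ 304 mL = 0.09868421 units/mL
Stage 1: 18.1 mL/hr × 6.1 hr = 110.41 mL → 110.41 mL × 0.09868421 units/mL = 10.89572 units
Stage 2: 16.4 mL/hr × 3.6 hr = 59.04 mL → 59.04 mL × 0.09868421 units/mL = 5.826316 units
Total = 10.89572 + 5.826316 = 16.72204 units

16.7 units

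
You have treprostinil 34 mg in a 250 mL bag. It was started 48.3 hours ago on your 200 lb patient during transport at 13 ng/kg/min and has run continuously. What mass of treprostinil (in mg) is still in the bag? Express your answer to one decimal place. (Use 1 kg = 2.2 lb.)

30.6 mg

Weight = 200 lb ÷ 2.2 lb/kg = 90.90909 kg
Dose = 13 ng/kg/min × 90.90909 kg = 1181.818 ng/min
1181.818 ng/min × 60 min/hr = 70909.09 ng/hr
Concentration = 34 mg ÷ 250 mL = 0.136 mg/mL = 136000 ng/mL
Rate = 70909.09 ng/hr ÷ 136000 ng/mL = 0.5213904 mL/hr
Volume infused = 0.5213904 mL/hr × 48.3 hr = 25.18316 mL
Volume remaining = 250 − 25.18316 = 224.8168 mL
Drug remaining = 224.8168 mL × 136000 ng/mL = 30575091 ng = 30.57509 mg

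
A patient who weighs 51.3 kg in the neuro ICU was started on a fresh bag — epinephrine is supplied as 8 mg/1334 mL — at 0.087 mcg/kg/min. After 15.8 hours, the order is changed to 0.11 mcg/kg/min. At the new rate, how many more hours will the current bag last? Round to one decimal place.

Initial rate:
Dose = 0.087 mcg/kg/min × 51.3 kg = 4.4631 mcg/min
4.4631 mcg/min × 60 min/hr = 267.786 mcg/hr
Concentration = 8 mg ÷ 1334 mL = 0.005997001 mg/mL = 5.997001 mcg/mL
Rate = 267.786 mcg/hr ÷ 5.997001 mcg/mL = 44.65332 mL/hr
Volume infused so far = 44.65332 mL/hr × 15.8 hr = 705.5224 mL
Volume remaining = 1334 − 705.5224 = 628.4776 mL
New rate:
Dose = 0.11 mcg/kg/min × 51.3 kg = 5.643 mcg/min
5.643 mcg/min × 60 min/hr = 338.58 mcg/hr
Rate = 338.58 mcg/hr ÷ 5.997001 mcg/mL = 56.45822 mL/hr
Time remaining = 628.4776 mL ÷ 56.45822 mL/hr = 11.13173 hr

11.1 hours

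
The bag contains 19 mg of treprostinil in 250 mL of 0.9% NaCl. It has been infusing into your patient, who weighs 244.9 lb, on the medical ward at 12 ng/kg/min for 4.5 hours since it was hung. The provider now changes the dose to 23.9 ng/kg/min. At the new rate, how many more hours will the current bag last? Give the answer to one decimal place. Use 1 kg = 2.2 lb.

Initial rate:
Weight = 244.9 lb ÷ 2.2 lb/kg = 111.3182 kg
Dose = 12 ng/kg/min × 111.3182 kg = 1335.818 ng/min
1335.818 ng/min × 60 min/hr = 80149.09 ng/hr
Concentration = 19 mg ÷ 250 mL = 0.076 mg/mL = 76000 ng/mL
Rate = 80149.09 ng/hr ÷ 76000 ng/mL = 1.054593 mL/hr
Volume infused so far = 1.054593 mL/hr × 4.5 hr = 4.74567 mL
Volume remaining = 250 − 4.74567 = 245.2543 mL
New rate:
Dose = 23.9 ng/kg/min × 111.3182 kg = 2660.505 ng/min
2660.505 ng/min × 60 min/hr = 159630.3 ng/hr
Rate = 159630.3 ng/hr ÷ 76000 ng/mL = 2.100398 mL/hr
Time remaining = 245.2543 mL ÷ 2.100398 mL/hr = 116.7656 hr

116.8 hours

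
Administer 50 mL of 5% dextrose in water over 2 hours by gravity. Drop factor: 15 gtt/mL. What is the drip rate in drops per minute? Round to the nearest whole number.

6 gtt/min

50 mL ÷ (2 hr × 60 = 120 min) = 0.4166667 mL/min
0.4166667 mL/min × 15 gtt/mL = 6.25 gtt/min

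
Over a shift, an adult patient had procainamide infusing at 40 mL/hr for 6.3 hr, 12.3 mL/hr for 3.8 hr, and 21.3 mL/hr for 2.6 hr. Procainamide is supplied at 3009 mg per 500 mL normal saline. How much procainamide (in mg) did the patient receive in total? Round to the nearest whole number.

Concentration = 3009 mg ÷ 500 mL = 6.018 mg/mL
Stage 1: 40 mL/hr × 6.3 hr = 252 mL → 252 mL × 6.018 mg/mL = 1516.536 mg
Stage 2: 12.3 mL/hr × 3.8 hr = 46.74 mL → 46.74 mL × 6.018 mg/mL = 281.2813 mg
Stage 3: 21.3 mL/hr × 2.6 hr = 55.38 mL → 55.38 mL × 6.018 mg/mL = 333.2768 mg
Total = 1516.536 + 281.2813 + 333.2768 = 2131.094 mg

2131 mg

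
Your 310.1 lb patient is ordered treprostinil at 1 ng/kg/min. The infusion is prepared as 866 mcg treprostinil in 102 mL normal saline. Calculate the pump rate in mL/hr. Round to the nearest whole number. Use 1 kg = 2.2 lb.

1 mL/hr

Weight = 310.1 lb ÷ 2.2 lb/kg = 140.9545 kg
Dose = 1 ng/kg/min × 140.9545 kg = 140.9545 ng/min
140.9545 ng/min × 60 min/hr = 8457.273 ng/hr
Concentration = 866 mcg ÷ 102 mL = 8.490196 mcg/mL = 8490.196 ng/mL
Rate = 8457.273 ng/hr ÷ 8490.196 ng/mL = 0.9961222 mL/hr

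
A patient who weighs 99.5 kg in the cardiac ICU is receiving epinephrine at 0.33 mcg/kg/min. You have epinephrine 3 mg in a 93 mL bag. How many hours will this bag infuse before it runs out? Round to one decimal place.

Dose = 0.33 mcg/kg/min × 99.5 kg = 32.835 mcg/min
32.835 mcg/min × 60 min/hr = 1970.1 mcg/hr
Concentration = 3 mg ÷ 93 mL = 0.03225806 mg/mL = 32.25806 mcg/mL
Rate = 1970.1 mcg/hr ÷ 32.25806 mcg/mL = 61.0731 mL/hr
Duration = 93 mL ÷ 61.0731 mL/hr = 1.522765 hr

1.5 hours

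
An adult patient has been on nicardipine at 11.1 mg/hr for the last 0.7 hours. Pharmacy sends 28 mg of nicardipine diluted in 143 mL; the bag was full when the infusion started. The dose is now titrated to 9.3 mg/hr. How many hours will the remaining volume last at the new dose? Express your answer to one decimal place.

2.2 hours

Initial rate:
Concentration = 28 mg ÷ 143 mL = 0.1958042 mg/mL
Rate = 11.1 mg/hr ÷ 0.1958042 mg/mL = 56.68929 mL/hr
Volume infused so far = 56.68929 mL/hr × 0.7 hr = 39.6825 mL
Volume remaining = 143 − 39.6825 = 103.3175 mL
New rate:
Rate = 9.3 mg/hr ÷ 0.1958042 mg/mL = 47.49643 mL/hr
Time remaining = 103.3175 mL ÷ 47.49643 mL/hr = 2.175269 hr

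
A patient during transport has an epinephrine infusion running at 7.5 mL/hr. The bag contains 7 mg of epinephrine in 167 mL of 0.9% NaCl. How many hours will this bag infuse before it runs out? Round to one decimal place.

Duration = 167 mL ÷ 7.5 mL/hr = 22.26667 hr

22.3 hours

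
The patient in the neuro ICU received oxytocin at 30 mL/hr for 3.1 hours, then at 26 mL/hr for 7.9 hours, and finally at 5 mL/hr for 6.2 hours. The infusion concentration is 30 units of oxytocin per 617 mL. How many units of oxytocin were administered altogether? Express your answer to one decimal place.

Concentration = 30 units ÷ 617 mL = 0.04862237 units/mL
Stage 1: 30 mL/hr × 3.1 hr = 93 mL → 93 mL × 0.04862237 units/mL = 4.52188 units
Stage 2: 26 mL/hr × 7.9 hr = 205.4 mL → 205.4 mL × 0.04862237 units/mL = 9.987034 units
Stage 3: 5 mL/hr × 6.2 hr = 31 mL → 31 mL × 0.04862237 units/mL = 1.507293 units
Total = 4.52188 + 9.987034 + 1.507293 = 16.01621 units

16.0 units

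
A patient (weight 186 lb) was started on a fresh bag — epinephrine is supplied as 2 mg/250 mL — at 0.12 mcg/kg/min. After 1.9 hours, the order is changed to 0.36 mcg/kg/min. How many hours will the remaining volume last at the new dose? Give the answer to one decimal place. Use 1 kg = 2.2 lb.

Initial rate:
Weight = 186 lb ÷ 2.2 lb/kg = 84.54545 kg
Dose = 0.12 mcg/kg/min × 84.54545 kg = 10.14545 mcg/min
10.14545 mcg/min × 60 min/hr = 608.7273 mcg/hr
Concentration = 2 mg ÷ 250 mL = 0.008 mg/mL = 8 mcg/mL
Rate = 608.7273 mcg/hr ÷ 8 mcg/mL = 76.09091 mL/hr
Volume infused so far = 76.09091 mL/hr × 1.9 hr = 144.5727 mL
Volume remaining = 250 − 144.5727 = 105.4273 mL
New rate:
Dose = 0.36 mcg/kg/min × 84.54545 kg = 30.43636 mcg/min
30.43636 mcg/min × 60 min/hr = 1826.182 mcg/hr
Rate = 1826.182 mcg/hr ÷ 8 mcg/mL = 228.2727 mL/hr
Time remaining = 105.4273 mL ÷ 228.2727 mL/hr = 0.4618479 hr

0.5 hours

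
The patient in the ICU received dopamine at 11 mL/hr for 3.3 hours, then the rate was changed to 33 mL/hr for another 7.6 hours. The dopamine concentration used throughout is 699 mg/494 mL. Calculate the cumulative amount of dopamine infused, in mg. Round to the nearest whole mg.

Concentration = 699 mg ÷ 494 mL = 1.41498 mg/mL
Stage 1: 11 mL/hr × 3.3 hr = 36.3 mL → 36.3 mL × 1.41498 mg/mL = 51.36377 mg
Stage 2: 33 mL/hr × 7.6 hr = 250.8 mL → 250.8 mL × 1.41498 mg/mL = 354.8769 mg
Total = 51.36377 + 354.8769 = 406.2407 mg

406 mg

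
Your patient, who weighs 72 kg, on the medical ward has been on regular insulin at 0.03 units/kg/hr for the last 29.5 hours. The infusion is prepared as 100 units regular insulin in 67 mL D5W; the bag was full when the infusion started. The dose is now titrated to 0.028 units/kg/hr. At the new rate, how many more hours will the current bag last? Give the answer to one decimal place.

18.0 hours

Initial rate:
Dose = 0.03 units/kg/hr × 72 kg = 2.16 units/hr
Concentration = 100 units ÷ 67 mL = 1.492537 units/mL
Rate = 2.16 units/hr ÷ 1.492537 units/mL = 1.4472 mL/hr
Volume infused so far = 1.4472 mL/hr × 29.5 hr = 42.6924 mL
Volume remaining = 67 − 42.6924 = 24.3076 mL
New rate:
Dose = 0.028 units/kg/hr × 72 kg = 2.016 units/hr
Rate = 2.016 units/hr ÷ 1.492537 units/mL = 1.35072 mL/hr
Time remaining = 24.3076 mL ÷ 1.35072 mL/hr = 17.99603 hr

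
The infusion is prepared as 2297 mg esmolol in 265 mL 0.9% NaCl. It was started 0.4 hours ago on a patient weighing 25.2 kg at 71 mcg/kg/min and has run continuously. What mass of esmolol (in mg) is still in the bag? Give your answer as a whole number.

2254 mg

Dose = 71 mcg/kg/min × 25.2 kg = 1789.2 mcg/min
1789.2 mcg/min × 60 min/hr = 107352 mcg/hr
Concentration = 2297 mg ÷ 265 mL = 8.667925 mg/mL = 8667.925 mcg/mL
Rate = 107352 mcg/hr ÷ 8667.925 mcg/mL = 12.38497 mL/hr
Volume infused = 12.38497 mL/hr × 0.4 hr = 4.953989 mL
Volume remaining = 265 − 4.953989 = 260.046 mL
Drug remaining = 260.046 mL × 8667.925 mcg/mL = 2254059 mcg = 2254.059 mg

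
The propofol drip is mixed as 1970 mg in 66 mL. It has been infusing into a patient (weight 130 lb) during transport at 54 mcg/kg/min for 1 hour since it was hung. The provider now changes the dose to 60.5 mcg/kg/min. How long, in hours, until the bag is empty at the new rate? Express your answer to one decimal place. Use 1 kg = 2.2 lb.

8.3 hours

Initial rate:
Weight = 130 lb ÷ 2.2 lb/kg = 59.09091 kg
Dose = 54 mcg/kg/min × 59.09091 kg = 3190.909 mcg/min
3190.909 mcg/min × 60 min/hr = 191454.5 mcg/hr
Concentration = 1970 mg ÷ 66 mL = 29.84848 mg/mL = 29848.48 mcg/mL
Rate = 191454.5 mcg/hr ÷ 29848.48 mcg/mL = 6.414213 mL/hr
Volume infused so far = 6.414213 mL/hr × 1 hr = 6.414213 mL
Volume remaining = 66 − 6.414213 = 59.58579 mL
New rate:
Dose = 60.5 mcg/kg/min × 59.09091 kg = 3575 mcg/min
3575 mcg/min × 60 min/hr = 214500 mcg/hr
Rate = 214500 mcg/hr ÷ 29848.48 mcg/mL = 7.186294 mL/hr
Time remaining = 59.58579 mL ÷ 7.186294 mL/hr = 8.291587 hr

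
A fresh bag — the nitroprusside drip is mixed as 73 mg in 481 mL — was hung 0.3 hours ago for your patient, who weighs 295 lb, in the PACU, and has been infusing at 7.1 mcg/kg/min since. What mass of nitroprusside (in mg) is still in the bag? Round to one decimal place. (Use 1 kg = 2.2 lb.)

55.9 mg

Weight = 295 lb ÷ 2.2 lb/kg = 134.0909 kg
Dose = 7.1 mcg/kg/min × 134.0909 kg = 952.0455 mcg/min
952.0455 mcg/min × 60 min/hr = 57122.73 mcg/hr
Concentration = 73 mg ÷ 481 mL = 0.1517672 mg/mL = 151.7672 mcg/mL
Rate = 57122.73 mcg/hr ÷ 151.7672 mcg/mL = 376.384 mL/hr
Volume infused = 376.384 mL/hr × 0.3 hr = 112.9152 mL
Volume remaining = 481 − 112.9152 = 368.0848 mL
Drug remaining = 368.0848 mL × 151.7672 mcg/mL = 55863.18 mcg = 55.86318 mg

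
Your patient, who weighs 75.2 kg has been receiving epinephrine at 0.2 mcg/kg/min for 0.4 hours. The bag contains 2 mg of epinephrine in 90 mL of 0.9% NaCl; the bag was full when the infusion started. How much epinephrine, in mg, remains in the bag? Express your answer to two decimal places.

1.64 mg

Dose = 0.2 mcg/kg/min × 75.2 kg = 15.04 mcg/min
15.04 mcg/min × 60 min/hr = 902.4 mcg/hr
Concentration = 2 mg ÷ 90 mL = 0.02222222 mg/mL = 22.22222 mcg/mL
Rate = 902.4 mcg/hr ÷ 22.22222 mcg/mL = 40.608 mL/hr
Volume infused = 40.608 mL/hr × 0.4 hr = 16.2432 mL
Volume remaining = 90 − 16.2432 = 73.7568 mL
Drug remaining = 73.7568 mL × 22.22222 mcg/mL = 1639.04 mcg = 1.63904 mg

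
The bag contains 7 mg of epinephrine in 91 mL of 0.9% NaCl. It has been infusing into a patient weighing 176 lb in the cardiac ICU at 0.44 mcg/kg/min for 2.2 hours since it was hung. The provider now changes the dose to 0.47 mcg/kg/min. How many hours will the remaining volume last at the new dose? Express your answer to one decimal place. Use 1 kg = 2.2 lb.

Initial rate:
Weight = 176 lb ÷ 2.2 lb/kg = 80 kg
Dose = 0.44 mcg/kg/min × 80 kg = 35.2 mcg/min
35.2 mcg/min × 60 min/hr = 2112 mcg/hr
Concentration = 7 mg ÷ 91 mL = 0.07692308 mg/mL = 76.92308 mcg/mL
Rate = 2112 mcg/hr ÷ 76.92308 mcg/mL = 27.456 mL/hr
Volume infused so far = 27.456 mL/hr × 2.2 hr = 60.4032 mL
Volume remaining = 91 − 60.4032 = 30.5968 mL
New rate:
Dose = 0.47 mcg/kg/min × 80 kg = 37.6 mcg/min
37.6 mcg/min × 60 min/hr = 2256 mcg/hr
Rate = 2256 mcg/hr ÷ 76.92308 mcg/mL = 29.328 mL/hr
Time remaining = 30.5968 mL ÷ 29.328 mL/hr = 1.043262 hr

1.0 hours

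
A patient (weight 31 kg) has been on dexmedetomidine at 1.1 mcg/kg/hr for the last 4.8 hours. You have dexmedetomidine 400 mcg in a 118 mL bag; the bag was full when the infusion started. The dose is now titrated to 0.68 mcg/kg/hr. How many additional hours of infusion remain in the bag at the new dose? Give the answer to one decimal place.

11.2 hours

Initial rate:
Dose = 1.1 mcg/kg/hr × 31 kg = 34.1 mcg/hr
Concentration = 400 mcg ÷ 118 mL = 3.389831 mcg/mL
Rate = 34.1 mcg/hr ÷ 3.389831 mcg/mL = 10.0595 mL/hr
Volume infused so far = 10.0595 mL/hr × 4.8 hr = 48.2856 mL
Volume remaining = 118 − 48.2856 = 69.7144 mL
New rate:
Dose = 0.68 mcg/kg/hr × 31 kg = 21.08 mcg/hr
Rate = 21.08 mcg/hr ÷ 3.389831 mcg/mL = 6.2186 mL/hr
Time remaining = 69.7144 mL ÷ 6.2186 mL/hr = 11.21063 hr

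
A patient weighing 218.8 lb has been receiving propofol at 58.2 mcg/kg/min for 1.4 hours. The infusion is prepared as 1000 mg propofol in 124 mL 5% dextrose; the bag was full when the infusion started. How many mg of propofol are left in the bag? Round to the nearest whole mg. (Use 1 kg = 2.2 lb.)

514 mg

Weight = 218.8 lb ÷ 2.2 lb/kg = 99.45455 kg
Dose = 58.2 mcg/kg/min × 99.45455 kg = 5788.255 mcg/min
5788.255 mcg/min × 60 min/hr = 347295.3 mcg/hr
Concentration = 1000 mg ÷ 124 mL = 8.064516 mg/mL = 8064.516 mcg/mL
Rate = 347295.3 mcg/hr ÷ 8064.516 mcg/mL = 43.06461 mL/hr
Volume infused = 43.06461 mL/hr × 1.4 hr = 60.29046 mL
Volume remaining = 124 − 60.29046 = 63.70954 mL
Drug remaining = 63.70954 mL × 8064.516 mcg/mL = 513786.6 mcg = 513.7866 mg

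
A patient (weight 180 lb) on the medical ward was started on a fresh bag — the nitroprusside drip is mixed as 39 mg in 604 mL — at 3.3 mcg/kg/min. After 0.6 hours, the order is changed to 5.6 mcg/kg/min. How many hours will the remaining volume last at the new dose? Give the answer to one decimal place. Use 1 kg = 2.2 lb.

1.1 hours

Initial rate:
Weight = 180 lb ÷ 2.2 lb/kg = 81.81818 kg
Dose = 3.3 mcg/kg/min × 81.81818 kg = 270 mcg/min
270 mcg/min × 60 min/hr = 16200 mcg/hr
Concentration = 39 mg ÷ 604 mL = 0.06456954 mg/mL = 64.56954 mcg/mL
Rate = 16200 mcg/hr ÷ 64.56954 mcg/mL = 250.8923 mL/hr
Volume infused so far = 250.8923 mL/hr × 0.6 hr = 150.5354 mL
Volume remaining = 604 − 150.5354 = 453.4646 mL
New rate:
Dose = 5.6 mcg/kg/min × 81.81818 kg = 458.1818 mcg/min
458.1818 mcg/min × 60 min/hr = 27490.91 mcg/hr
Rate = 27490.91 mcg/hr ÷ 64.56954 mcg/mL = 425.7566 mL/hr
Time remaining = 453.4646 mL ÷ 425.7566 mL/hr = 1.065079 hr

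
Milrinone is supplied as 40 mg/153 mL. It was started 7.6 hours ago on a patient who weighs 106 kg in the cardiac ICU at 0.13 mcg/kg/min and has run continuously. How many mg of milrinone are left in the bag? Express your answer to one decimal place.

33.7 mg

Dose = 0.13 mcg/kg/min × 106 kg = 13.78 mcg/min
13.78 mcg/min × 60 min/hr = 826.8 mcg/hr
Concentration = 40 mg ÷ 153 mL = 0.2614379 mg/mL = 261.4379 mcg/mL
Rate = 826.8 mcg/hr ÷ 261.4379 mcg/mL = 3.16251 mL/hr
Volume infused = 3.16251 mL/hr × 7.6 hr = 24.03508 mL
Volume remaining = 153 − 24.03508 = 128.9649 mL
Drug remaining = 128.9649 mL × 261.4379 mcg/mL = 33716.32 mcg = 33.71632 mg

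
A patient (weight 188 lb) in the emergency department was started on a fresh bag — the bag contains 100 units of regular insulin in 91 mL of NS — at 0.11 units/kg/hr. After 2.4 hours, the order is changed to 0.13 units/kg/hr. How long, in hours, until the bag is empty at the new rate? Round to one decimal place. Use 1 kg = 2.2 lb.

Initial rate:
Weight = 188 lb ÷ 2.2 lb/kg = 85.45455 kg
Dose = 0.11 units/kg/hr × 85.45455 kg = 9.4 units/hr
Concentration = 100 units ÷ 91 mL = 1.098901 units/mL
Rate = 9.4 units/hr ÷ 1.098901 units/mL = 8.554 mL/hr
Volume infused so far = 8.554 mL/hr × 2.4 hr = 20.5296 mL
Volume remaining = 91 − 20.5296 = 70.4704 mL
New rate:
Dose = 0.13 units/kg/hr × 85.45455 kg = 11.10909 units/hr
Rate = 11.10909 units/hr ÷ 1.098901 units/mL = 10.10927 mL/hr
Time remaining = 70.4704 mL ÷ 10.10927 mL/hr = 6.970867 hr

7.0 hours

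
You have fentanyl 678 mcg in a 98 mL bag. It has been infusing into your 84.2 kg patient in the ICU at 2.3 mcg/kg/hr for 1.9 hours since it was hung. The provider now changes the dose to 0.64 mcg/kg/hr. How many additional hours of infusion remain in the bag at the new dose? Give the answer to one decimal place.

Initial rate:
Dose = 2.3 mcg/kg/hr × 84.2 kg = 193.66 mcg/hr
Concentration = 678 mcg ÷ 98 mL = 6.918367 mcg/mL
Rate = 193.66 mcg/hr ÷ 6.918367 mcg/mL = 27.99215 mL/hr
Volume infused so far = 27.99215 mL/hr × 1.9 hr = 53.18509 mL
Volume remaining = 98 − 53.18509 = 44.81491 mL
New rate:
Dose = 0.64 mcg/kg/hr × 84.2 kg = 53.888 mcg/hr
Rate = 53.888 mcg/hr ÷ 6.918367 mcg/mL = 7.789121 mL/hr
Time remaining = 44.81491 mL ÷ 7.789121 mL/hr = 5.753526 hr

5.8 hours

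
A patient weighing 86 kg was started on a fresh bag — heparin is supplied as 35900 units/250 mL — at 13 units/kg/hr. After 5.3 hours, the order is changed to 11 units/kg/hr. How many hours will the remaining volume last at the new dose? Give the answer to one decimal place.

31.7 hours

Initial rate:
Dose = 13 units/kg/hr × 86 kg = 1118 units/hr
Concentration = 35900 units ÷ 250 mL = 143.6 units/mL
Rate = 1118 units/hr ÷ 143.6 units/mL = 7.785515 mL/hr
Volume infused so far = 7.785515 mL/hr × 5.3 hr = 41.26323 mL
Volume remaining = 250 − 41.26323 = 208.7368 mL
New rate:
Dose = 11 units/kg/hr × 86 kg = 946 units/hr
Rate = 946 units/hr ÷ 143.6 units/mL = 6.587744 mL/hr
Time remaining = 208.7368 mL ÷ 6.587744 mL/hr = 31.68562 hr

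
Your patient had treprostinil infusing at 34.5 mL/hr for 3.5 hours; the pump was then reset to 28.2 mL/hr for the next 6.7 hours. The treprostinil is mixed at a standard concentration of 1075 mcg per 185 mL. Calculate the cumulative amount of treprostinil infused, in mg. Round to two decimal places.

1.80 mg

Concentration = 1075 mcg ÷ 185 mL = 5.810811 mcg/mL
Stage 1: 34.5 mL/hr × 3.5 hr = 120.75 mL → 120.75 mL × 5.810811 mcg/mL = 701.6554 mcg
Stage 2: 28.2 mL/hr × 6.7 hr = 188.94 mL → 188.94 mL × 5.810811 mcg/mL = 1097.895 mcg
Total = 701.6554 + 1097.895 = 1799.55 mcg = 1.79955 mg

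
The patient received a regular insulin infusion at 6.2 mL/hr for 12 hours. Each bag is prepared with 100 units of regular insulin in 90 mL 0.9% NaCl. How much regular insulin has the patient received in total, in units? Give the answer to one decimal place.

Concentration = 100 units ÷ 90 mL = 1.111111 units/mL
Drug rate = 6.2 mL/hr × 1.111111 units/mL = 6.888889 units/hr
Total = 6.888889 units/hr × 12 hr = 82.66667 units

82.7 units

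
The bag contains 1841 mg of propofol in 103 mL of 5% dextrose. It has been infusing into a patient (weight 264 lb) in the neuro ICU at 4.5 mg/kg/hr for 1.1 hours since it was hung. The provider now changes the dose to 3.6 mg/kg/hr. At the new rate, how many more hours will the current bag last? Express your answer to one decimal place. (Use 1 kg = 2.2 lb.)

Initial rate:
Weight = 264 lb ÷ 2.2 lb/kg = 120 kg
Dose = 4.5 mg/kg/hr × 120 kg = 540 mg/hr
Concentration = 1841 mg ÷ 103 mL = 17.87379 mg/mL
Rate = 540 mg/hr ÷ 17.87379 mg/mL = 30.21184 mL/hr
Volume infused so far = 30.21184 mL/hr × 1.1 hr = 33.23303 mL
Volume remaining = 103 − 33.23303 = 69.76697 mL
New rate:
Dose = 3.6 mg/kg/hr × 120 kg = 432 mg/hr
Rate = 432 mg/hr ÷ 17.87379 mg/mL = 24.16947 mL/hr
Time remaining = 69.76697 mL ÷ 24.16947 mL/hr = 2.886574 hr

2.9 hours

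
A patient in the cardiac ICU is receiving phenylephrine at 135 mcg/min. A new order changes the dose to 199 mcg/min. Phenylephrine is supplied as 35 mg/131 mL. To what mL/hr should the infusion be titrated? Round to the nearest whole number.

45 mL/hr

199 mcg/min × 60 min/hr = 11940 mcg/hr
Concentration = 35 mg ÷ 131 mL = 0.2671756 mg/mL = 267.1756 mcg/mL
Rate = 11940 mcg/hr ÷ 267.1756 mcg/mL = 44.68971 mL/hr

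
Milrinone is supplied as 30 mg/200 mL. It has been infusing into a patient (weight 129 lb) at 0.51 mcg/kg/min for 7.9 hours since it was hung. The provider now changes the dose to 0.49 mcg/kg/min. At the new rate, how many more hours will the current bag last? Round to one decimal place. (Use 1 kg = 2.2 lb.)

9.2 hours

Initial rate:
Weight = 129 lb ÷ 2.2 lb/kg = 58.63636 kg
Dose = 0.51 mcg/kg/min × 58.63636 kg = 29.90455 mcg/min
29.90455 mcg/min × 60 min/hr = 1794.273 mcg/hr
Concentration = 30 mg ÷ 200 mL = 0.15 mg/mL = 150 mcg/mL
Rate = 1794.273 mcg/hr ÷ 150 mcg/mL = 11.96182 mL/hr
Volume infused so far = 11.96182 mL/hr × 7.9 hr = 94.49836 mL
Volume remaining = 200 − 94.49836 = 105.5016 mL
New rate:
Dose = 0.49 mcg/kg/min × 58.63636 kg = 28.73182 mcg/min
28.73182 mcg/min × 60 min/hr = 1723.909 mcg/hr
Rate = 1723.909 mcg/hr ÷ 150 mcg/mL = 11.49273 mL/hr
Time remaining = 105.5016 mL ÷ 11.49273 mL/hr = 9.179861 hr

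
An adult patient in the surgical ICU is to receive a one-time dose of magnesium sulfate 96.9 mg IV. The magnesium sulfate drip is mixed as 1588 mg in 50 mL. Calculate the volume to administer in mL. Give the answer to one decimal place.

Concentration = 1588 mg ÷ 50 mL = 31.76 mg/mL
Volume = 96.9 mg ÷ 31.76 mg/mL = 3.051008 mL

3.1 mL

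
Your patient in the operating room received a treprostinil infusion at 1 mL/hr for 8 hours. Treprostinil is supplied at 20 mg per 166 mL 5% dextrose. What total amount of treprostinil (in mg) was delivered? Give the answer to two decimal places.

Concentration = 20 mg ÷ 166 mL = 0.1204819 mg/mL = 120481.9 ng/mL
Drug rate = 1 mL/hr × 120481.9 ng/mL = 120481.9 ng/hr
Total = 120481.9 ng/hr × 8 hr = 963855.4 ng = 0.9638554 mg

0.96 mg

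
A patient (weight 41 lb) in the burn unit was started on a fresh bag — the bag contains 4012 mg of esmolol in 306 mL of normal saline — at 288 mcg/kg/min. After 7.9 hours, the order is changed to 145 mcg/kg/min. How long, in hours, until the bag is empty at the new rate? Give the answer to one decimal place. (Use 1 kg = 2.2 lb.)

9.1 hours

Initial rate:
Weight = 41 lb ÷ 2.2 lb/kg = 18.63636 kg
Dose = 288 mcg/kg/min × 18.63636 kg = 5367.273 mcg/min
5367.273 mcg/min × 60 min/hr = 322036.4 mcg/hr
Concentration = 4012 mg ÷ 306 mL = 13.11111 mg/mL = 13111.11 mcg/mL
Rate = 322036.4 mcg/hr ÷ 13111.11 mcg/mL = 24.5621 mL/hr
Volume infused so far = 24.5621 mL/hr × 7.9 hr = 194.0406 mL
Volume remaining = 306 − 194.0406 = 111.9594 mL
New rate:
Dose = 145 mcg/kg/min × 18.63636 kg = 2702.273 mcg/min
2702.273 mcg/min × 60 min/hr = 162136.4 mcg/hr
Rate = 162136.4 mcg/hr ÷ 13111.11 mcg/mL = 12.36633 mL/hr
Time remaining = 111.9594 mL ÷ 12.36633 mL/hr = 9.053569 hr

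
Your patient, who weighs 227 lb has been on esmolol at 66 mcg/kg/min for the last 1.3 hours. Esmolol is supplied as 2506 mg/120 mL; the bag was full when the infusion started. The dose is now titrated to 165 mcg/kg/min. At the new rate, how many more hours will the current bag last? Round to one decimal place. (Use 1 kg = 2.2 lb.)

1.9 hours

Initial rate:
Weight = 227 lb ÷ 2.2 lb/kg = 103.1818 kg
Dose = 66 mcg/kg/min × 103.1818 kg = 6810 mcg/min
6810 mcg/min × 60 min/hr = 408600 mcg/hr
Concentration = 2506 mg ÷ 120 mL = 20.88333 mg/mL = 20883.33 mcg/mL
Rate = 408600 mcg/hr ÷ 20883.33 mcg/mL = 19.56584 mL/hr
Volume infused so far = 19.56584 mL/hr × 1.3 hr = 25.43559 mL
Volume remaining = 120 − 25.43559 = 94.56441 mL
New rate:
Dose = 165 mcg/kg/min × 103.1818 kg = 17025 mcg/min
17025 mcg/min × 60 min/hr = 1021500 mcg/hr
Rate = 1021500 mcg/hr ÷ 20883.33 mcg/mL = 48.9146 mL/hr
Time remaining = 94.56441 mL ÷ 48.9146 mL/hr = 1.933255 hr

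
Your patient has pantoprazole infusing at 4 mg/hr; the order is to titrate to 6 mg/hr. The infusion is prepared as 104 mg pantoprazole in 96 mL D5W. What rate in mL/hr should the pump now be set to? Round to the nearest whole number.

6 mL/hr

Concentration = 104 mg ÷ 96 mL = 1.083333 mg/mL
Rate = 6 mg/hr ÷ 1.083333 mg/mL = 5.538462 mL/hr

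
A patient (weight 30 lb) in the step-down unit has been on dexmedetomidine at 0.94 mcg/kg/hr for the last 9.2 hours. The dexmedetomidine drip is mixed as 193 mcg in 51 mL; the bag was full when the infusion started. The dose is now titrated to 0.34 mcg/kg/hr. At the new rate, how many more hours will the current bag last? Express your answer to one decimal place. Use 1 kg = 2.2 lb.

Initial rate:
Weight = 30 lb ÷ 2.2 lb/kg = 13.63636 kg
Dose = 0.94 mcg/kg/hr × 13.63636 kg = 12.81818 mcg/hr
Concentration = 193 mcg ÷ 51 mL = 3.784314 mcg/mL
Rate = 12.81818 mcg/hr ÷ 3.784314 mcg/mL = 3.387188 mL/hr
Volume infused so far = 3.387188 mL/hr × 9.2 hr = 31.16213 mL
Volume remaining = 51 − 31.16213 = 19.83787 mL
New rate:
Dose = 0.34 mcg/kg/hr × 13.63636 kg = 4.636364 mcg/hr
Rate = 4.636364 mcg/hr ÷ 3.784314 mcg/mL = 1.225153 mL/hr
Time remaining = 19.83787 mL ÷ 1.225153 mL/hr = 16.19216 hr

16.2 hours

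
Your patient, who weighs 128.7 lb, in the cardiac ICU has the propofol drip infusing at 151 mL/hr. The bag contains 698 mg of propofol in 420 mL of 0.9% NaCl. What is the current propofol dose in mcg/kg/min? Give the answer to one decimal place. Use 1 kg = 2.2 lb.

71.5 mcg/kg/min

Weight = 128.7 lb ÷ 2.2 lb/kg = 58.5 kg
Concentration = 698 mg ÷ 420 mL = 1.661905 mg/mL = 1661.905 mcg/mL
Drug rate = 151 mL/hr × 1661.905 mcg/mL = 250947.6 mcg/hr
250947.6 mcg/hr ÷ 60 min/hr = 4182.46 mcg/min
4182.46 mcg/min ÷ 58.5 kg = 71.49505 mcg/kg/min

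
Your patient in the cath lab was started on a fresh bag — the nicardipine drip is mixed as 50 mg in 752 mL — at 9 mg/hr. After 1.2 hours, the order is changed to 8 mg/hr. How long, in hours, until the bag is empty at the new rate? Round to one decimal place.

Initial rate:
Concentration = 50 mg ÷ 752 mL = 0.06648936 mg/mL
Rate = 9 mg/hr ÷ 0.06648936 mg/mL = 135.36 mL/hr
Volume infused so far = 135.36 mL/hr × 1.2 hr = 162.432 mL
Volume remaining = 752 − 162.432 = 589.568 mL
New rate:
Rate = 8 mg/hr ÷ 0.06648936 mg/mL = 120.32 mL/hr
Time remaining = 589.568 mL ÷ 120.32 mL/hr = 4.9 hr

4.9 hours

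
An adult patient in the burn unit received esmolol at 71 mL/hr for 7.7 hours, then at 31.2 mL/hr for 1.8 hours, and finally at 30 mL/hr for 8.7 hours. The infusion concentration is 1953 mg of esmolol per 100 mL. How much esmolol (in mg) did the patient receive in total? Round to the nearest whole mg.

Concentration = 1953 mg ÷ 100 mL = 19.53 mg/mL
Stage 1: 71 mL/hr × 7.7 hr = 546.7 mL → 546.7 mL × 19.53 mg/mL = 10677.05 mg
Stage 2: 31.2 mL/hr × 1.8 hr = 56.16 mL → 56.16 mL × 19.53 mg/mL = 1096.805 mg
Stage 3: 30 mL/hr × 8.7 hr = 261 mL → 261 mL × 19.53 mg/mL = 5097.33 mg
Total = 10677.05 + 1096.805 + 5097.33 = 16871.19 mg

16871 mg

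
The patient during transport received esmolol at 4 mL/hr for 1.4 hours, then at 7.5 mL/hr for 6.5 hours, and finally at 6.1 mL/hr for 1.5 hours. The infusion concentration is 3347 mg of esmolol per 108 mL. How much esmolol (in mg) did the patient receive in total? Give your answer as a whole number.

1968 mg

Concentration = 3347 mg ÷ 108 mL = 30.99074 mg/mL
Stage 1: 4 mL/hr × 1.4 hr = 5.6 mL → 5.6 mL × 30.99074 mg/mL = 173.5481 mg
Stage 2: 7.5 mL/hr × 6.5 hr = 48.75 mL → 48.75 mL × 30.99074 mg/mL = 1510.799 mg
Stage 3: 6.1 mL/hr × 1.5 hr = 9.15 mL → 9.15 mL × 30.99074 mg/mL = 283.5653 mg
Total = 173.5481 + 1510.799 + 283.5653 = 1967.912 mg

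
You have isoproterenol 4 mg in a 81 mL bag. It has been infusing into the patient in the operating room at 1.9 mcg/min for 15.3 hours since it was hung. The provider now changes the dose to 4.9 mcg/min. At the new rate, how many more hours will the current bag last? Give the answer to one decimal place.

Initial rate:
1.9 mcg/min × 60 min/hr = 114 mcg/hr
Concentration = 4 mg ÷ 81 mL = 0.04938272 mg/mL = 49.38272 mcg/mL
Rate = 114 mcg/hr ÷ 49.38272 mcg/mL = 2.3085 mL/hr
Volume infused so far = 2.3085 mL/hr × 15.3 hr = 35.32005 mL
Volume remaining = 81 − 35.32005 = 45.67995 mL
New rate:
4.9 mcg/min × 60 min/hr = 294 mcg/hr
Rate = 294 mcg/hr ÷ 49.38272 mcg/mL = 5.9535 mL/hr
Time remaining = 45.67995 mL ÷ 5.9535 mL/hr = 7.672789 hr

7.7 hours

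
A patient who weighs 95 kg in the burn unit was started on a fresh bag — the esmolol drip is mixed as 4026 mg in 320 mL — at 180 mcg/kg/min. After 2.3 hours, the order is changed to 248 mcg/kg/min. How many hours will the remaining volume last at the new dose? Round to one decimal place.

Initial rate:
Dose = 180 mcg/kg/min × 95 kg = 17100 mcg/min
17100 mcg/min × 60 min/hr = 1026000 mcg/hr
Concentration = 4026 mg ÷ 320 mL = 12.58125 mg/mL = 12581.25 mcg/mL
Rate = 1026000 mcg/hr ÷ 12581.25 mcg/mL = 81.54993 mL/hr
Volume infused so far = 81.54993 mL/hr × 2.3 hr = 187.5648 mL
Volume remaining = 320 − 187.5648 = 132.4352 mL
New rate:
Dose = 248 mcg/kg/min × 95 kg = 23560 mcg/min
23560 mcg/min × 60 min/hr = 1413600 mcg/hr
Rate = 1413600 mcg/hr ÷ 12581.25 mcg/mL = 112.3577 mL/hr
Time remaining = 132.4352 mL ÷ 112.3577 mL/hr = 1.178693 hr

1.2 hours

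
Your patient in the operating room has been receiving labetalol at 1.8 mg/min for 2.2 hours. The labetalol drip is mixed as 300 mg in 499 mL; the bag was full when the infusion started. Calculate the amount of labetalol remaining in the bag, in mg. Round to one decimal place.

1.8 mg/min × 60 min/hr = 108 mg/hr
Concentration = 300 mg ÷ 499 mL = 0.6012024 mg/mL
Rate = 108 mg/hr ÷ 0.6012024 mg/mL = 179.64 mL/hr
Volume infused = 179.64 mL/hr × 2.2 hr = 395.208 mL
Volume remaining = 499 − 395.208 = 103.792 mL
Drug remaining = 103.792 mL × 0.6012024 mg/mL = 62.4 mg

62.4 mg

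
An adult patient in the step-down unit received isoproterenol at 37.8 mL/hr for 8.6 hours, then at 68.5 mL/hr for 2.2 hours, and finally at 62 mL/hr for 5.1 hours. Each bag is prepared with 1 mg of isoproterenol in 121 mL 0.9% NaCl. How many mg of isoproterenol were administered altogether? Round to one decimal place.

Concentration = 1 mg ÷ 121 mL = 0.008264463 mg/mL
Stage 1: 37.8 mL/hr × 8.6 hr = 325.08 mL → 325.08 mL × 0.008264463 mg/mL = 2.686612 mg
Stage 2: 68.5 mL/hr × 2.2 hr = 150.7 mL → 150.7 mL × 0.008264463 mg/mL = 1.245455 mg
Stage 3: 62 mL/hr × 5.1 hr = 316.2 mL → 316.2 mL × 0.008264463 mg/mL = 2.613223 mg
Total = 2.686612 + 1.245455 + 2.613223 = 6.545289 mg

6.5 mg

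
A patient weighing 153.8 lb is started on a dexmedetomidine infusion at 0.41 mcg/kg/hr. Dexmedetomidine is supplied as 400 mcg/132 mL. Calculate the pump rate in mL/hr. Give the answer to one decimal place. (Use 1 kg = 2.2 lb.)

9.5 mL/hr

Weight = 153.8 lb ÷ 2.2 lb/kg = 69.90909 kg
Dose = 0.41 mcg/kg/hr × 69.90909 kg = 28.66273 mcg/hr
Concentration = 400 mcg ÷ 132 mL = 3.030303 mcg/mL
Rate = 28.66273 mcg/hr ÷ 3.030303 mcg/mL = 9.4587 mL/hr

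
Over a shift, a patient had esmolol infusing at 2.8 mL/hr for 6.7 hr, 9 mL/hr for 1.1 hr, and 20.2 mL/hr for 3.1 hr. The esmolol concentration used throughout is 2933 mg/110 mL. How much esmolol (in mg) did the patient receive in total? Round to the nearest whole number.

Concentration = 2933 mg ÷ 110 mL = 26.66364 mg/mL
Stage 1: 2.8 mL/hr × 6.7 hr = 18.76 mL → 18.76 mL × 26.66364 mg/mL = 500.2098 mg
Stage 2: 9 mL/hr × 1.1 hr = 9.9 mL → 9.9 mL × 26.66364 mg/mL = 263.97 mg
Stage 3: 20.2 mL/hr × 3.1 hr = 62.62 mL → 62.62 mL × 26.66364 mg/mL = 1669.677 mg
Total = 500.2098 + 263.97 + 1669.677 = 2433.857 mg

2434 mg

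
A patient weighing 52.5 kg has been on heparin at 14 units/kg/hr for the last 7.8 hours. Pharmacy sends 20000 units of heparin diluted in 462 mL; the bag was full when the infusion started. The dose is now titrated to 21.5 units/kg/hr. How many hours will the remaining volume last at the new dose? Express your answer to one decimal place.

12.6 hours

Initial rate:
Dose = 14 units/kg/hr × 52.5 kg = 735 units/hr
Concentration = 20000 units ÷ 462 mL = 43.29004 units/mL
Rate = 735 units/hr ÷ 43.29004 units/mL = 16.9785 mL/hr
Volume infused so far = 16.9785 mL/hr × 7.8 hr = 132.4323 mL
Volume remaining = 462 − 132.4323 = 329.5677 mL
New rate:
Dose = 21.5 units/kg/hr × 52.5 kg = 1128.75 units/hr
Rate = 1128.75 units/hr ÷ 43.29004 units/mL = 26.07412 mL/hr
Time remaining = 329.5677 mL ÷ 26.07412 mL/hr = 12.63965 hr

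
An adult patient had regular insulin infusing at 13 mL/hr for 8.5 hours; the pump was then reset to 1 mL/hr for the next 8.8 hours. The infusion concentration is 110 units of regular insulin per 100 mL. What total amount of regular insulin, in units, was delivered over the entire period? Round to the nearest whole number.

Concentration = 110 units ÷ 100 mL = 1.1 units/mL
Stage 1: 13 mL/hr × 8.5 hr = 110.5 mL → 110.5 mL × 1.1 units/mL = 121.55 units
Stage 2: 1 mL/hr × 8.8 hr = 8.8 mL → 8.8 mL × 1.1 units/mL = 9.68 units
Total = 121.55 + 9.68 = 131.23 units

131 units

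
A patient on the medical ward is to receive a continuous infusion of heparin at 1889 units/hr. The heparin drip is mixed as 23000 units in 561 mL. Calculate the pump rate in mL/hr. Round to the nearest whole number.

46 mL/hr

Concentration = 23000 units ÷ 561 mL = 40.99822 units/mL
Rate = 1889 units/hr ÷ 40.99822 units/mL = 46.07517 mL/hr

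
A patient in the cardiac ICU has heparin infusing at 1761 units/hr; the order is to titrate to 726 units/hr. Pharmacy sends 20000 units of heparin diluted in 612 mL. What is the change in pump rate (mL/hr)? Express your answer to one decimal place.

At the current dose:
Concentration = 20000 units ÷ 612 mL = 32.67974 units/mL
Rate = 1761 units/hr ÷ 32.67974 units/mL = 53.8866 mL/hr
At the new dose:
Rate = 726 units/hr ÷ 32.67974 units/mL = 22.2156 mL/hr
Change = 22.2156 − 53.8866 = -31.671 mL/hr → 31.671 mL/hr decrease

31.7 mL/hr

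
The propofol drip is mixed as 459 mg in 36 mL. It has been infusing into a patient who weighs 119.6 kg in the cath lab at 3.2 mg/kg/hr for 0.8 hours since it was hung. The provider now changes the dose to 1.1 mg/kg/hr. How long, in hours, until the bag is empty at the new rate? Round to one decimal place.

Initial rate:
Dose = 3.2 mg/kg/hr × 119.6 kg = 382.72 mg/hr
Concentration = 459 mg ÷ 36 mL = 12.75 mg/mL
Rate = 382.72 mg/hr ÷ 12.75 mg/mL = 30.01725 mL/hr
Volume infused so far = 30.01725 mL/hr × 0.8 hr = 24.0138 mL
Volume remaining = 36 − 24.0138 = 11.9862 mL
New rate:
Dose = 1.1 mg/kg/hr × 119.6 kg = 131.56 mg/hr
Rate = 131.56 mg/hr ÷ 12.75 mg/mL = 10.31843 mL/hr
Time remaining = 11.9862 mL ÷ 10.31843 mL/hr = 1.16163 hr

1.2 hours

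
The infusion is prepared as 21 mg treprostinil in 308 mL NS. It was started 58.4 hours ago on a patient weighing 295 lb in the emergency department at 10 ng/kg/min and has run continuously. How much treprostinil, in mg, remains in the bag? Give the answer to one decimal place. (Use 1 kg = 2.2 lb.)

16.3 mg

Weight = 295 lb ÷ 2.2 lb/kg = 134.0909 kg
Dose = 10 ng/kg/min × 134.0909 kg = 1340.909 ng/min
1340.909 ng/min × 60 min/hr = 80454.55 ng/hr
Concentration = 21 mg ÷ 308 mL = 0.06818182 mg/mL = 68181.82 ng/mL
Rate = 80454.55 ng/hr ÷ 68181.82 ng/mL = 1.18 mL/hr
Volume infused = 1.18 mL/hr × 58.4 hr = 68.912 mL
Volume remaining = 308 − 68.912 = 239.088 mL
Drug remaining = 239.088 mL × 68181.82 ng/mL = 16301455 ng = 16.30145 mg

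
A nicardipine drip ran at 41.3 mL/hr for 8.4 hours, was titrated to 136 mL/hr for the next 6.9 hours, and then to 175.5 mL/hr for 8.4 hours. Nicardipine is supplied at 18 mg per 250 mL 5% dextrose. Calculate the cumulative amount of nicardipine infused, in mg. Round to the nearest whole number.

Concentration = 18 mg ÷ 250 mL = 0.072 mg/mL
Stage 1: 41.3 mL/hr × 8.4 hr = 346.92 mL → 346.92 mL × 0.072 mg/mL = 24.97824 mg
Stage 2: 136 mL/hr × 6.9 hr = 938.4 mL → 938.4 mL × 0.072 mg/mL = 67.5648 mg
Stage 3: 175.5 mL/hr × 8.4 hr = 1474.2 mL → 1474.2 mL × 0.072 mg/mL = 106.1424 mg
Total = 24.97824 + 67.5648 + 106.1424 = 198.6854 mg

199 mg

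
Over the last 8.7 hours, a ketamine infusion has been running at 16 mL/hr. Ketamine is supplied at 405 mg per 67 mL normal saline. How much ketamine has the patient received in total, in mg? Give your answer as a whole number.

841 mg

Concentration = 405 mg ÷ 67 mL = 6.044776 mg/mL
Drug rate = 16 mL/hr × 6.044776 mg/mL = 96.71642 mg/hr
Total = 96.71642 mg/hr × 8.7 hr = 841.4328 mg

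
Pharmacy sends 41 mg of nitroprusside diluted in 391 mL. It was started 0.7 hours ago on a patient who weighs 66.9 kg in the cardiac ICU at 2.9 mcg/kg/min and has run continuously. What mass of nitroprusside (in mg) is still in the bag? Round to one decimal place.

32.9 mg

Dose = 2.9 mcg/kg/min × 66.9 kg = 194.01 mcg/min
194.01 mcg/min × 60 min/hr = 11640.6 mcg/hr
Concentration = 41 mg ÷ 391 mL = 0.1048593 mg/mL = 104.8593 mcg/mL
Rate = 11640.6 mcg/hr ÷ 104.8593 mcg/mL = 111.0116 mL/hr
Volume infused = 111.0116 mL/hr × 0.7 hr = 77.7081 mL
Volume remaining = 391 − 77.7081 = 313.2919 mL
Drug remaining = 313.2919 mL × 104.8593 mcg/mL = 32851.58 mcg = 32.85158 mg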